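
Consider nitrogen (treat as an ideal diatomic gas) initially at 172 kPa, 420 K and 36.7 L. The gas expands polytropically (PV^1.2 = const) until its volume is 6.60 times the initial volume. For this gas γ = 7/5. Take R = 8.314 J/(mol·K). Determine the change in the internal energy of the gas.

-4960 J

n = P₁V₁/(RT₁) = 172×36.7/(8.314×420) = 1.81 mol.
Polytropic n=1.2: T₂ = T₁(V₁/V₂)^(n−1) = 420×(0.152)^0.20 = 288 K; P₂ = P₁(V₁/V₂)^n = 17.9 kPa.
For an ideal gas ΔU = nCvΔT with Cv = (5/2)R = 20.8 J/(mol·K).
ΔU = 1.81×20.8×(288−420) = -4960 J.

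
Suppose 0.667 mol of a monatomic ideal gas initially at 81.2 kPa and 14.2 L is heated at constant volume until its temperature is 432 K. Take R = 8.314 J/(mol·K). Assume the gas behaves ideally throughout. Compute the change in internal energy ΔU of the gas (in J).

T₁ = P₁V₁/(nR) = 81.2×14.2/(0.667×8.314) = 208 K.
Isochoric: V stays 14.2 L; P/T = const ⇒ T₂ = 432 K, P₂ = 169 kPa.
For an ideal gas ΔU = nCvΔT with Cv = (3/2)R = 12.5 J/(mol·K).
ΔU = 0.667×12.5×(432−208) = 1860 J.

1860 J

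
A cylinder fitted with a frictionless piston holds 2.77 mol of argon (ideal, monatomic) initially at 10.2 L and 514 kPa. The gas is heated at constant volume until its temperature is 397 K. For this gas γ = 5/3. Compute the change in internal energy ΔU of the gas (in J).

5850 J

T₁ = P₁V₁/(nR) = 514×10.2/(2.77×8.314) = 228 K.
Isochoric: V stays 10.2 L; P/T = const ⇒ T₂ = 397 K, P₂ = 896 kPa.
For an ideal gas ΔU = nCvΔT with Cv = (3/2)R = 12.5 J/(mol·K).
ΔU = 2.77×12.5×(397−228) = 5850 J.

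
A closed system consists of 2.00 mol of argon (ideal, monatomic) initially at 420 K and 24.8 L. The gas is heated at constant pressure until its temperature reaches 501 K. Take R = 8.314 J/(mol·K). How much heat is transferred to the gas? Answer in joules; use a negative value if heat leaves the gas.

3370 J

P₁ = nRT₁/V₁ = 2.00×8.314×420/24.8 = 282 kPa.
Isobaric: P stays 282 kPa; V/T = const ⇒ T₂ = 501 K, V₂ = 29.6 L.
W = PΔV = 282×(29.6−24.8) kPa·L = 1350 J.
ΔU = nCvΔT = 2.00×12.5×(501−420) = 2020 J.
Q = ΔU + W = nCpΔT = 3370 J.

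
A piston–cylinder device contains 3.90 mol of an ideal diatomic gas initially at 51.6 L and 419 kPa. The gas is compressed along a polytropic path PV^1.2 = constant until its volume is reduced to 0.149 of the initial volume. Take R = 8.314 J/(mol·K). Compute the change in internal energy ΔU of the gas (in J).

T₁ = P₁V₁/(nR) = 419×51.6/(3.90×8.314) = 667 K.
Polytropic n=1.2: T₂ = T₁(V₁/V₂)^(n−1) = 667×(6.71)^0.20 = 976 K; P₂ = P₁(V₁/V₂)^n = 4120 kPa.
For an ideal gas ΔU = nCvΔT with Cv = (5/2)R = 20.8 J/(mol·K).
ΔU = 3.90×20.8×(976−667) = 25000 J.

25000 J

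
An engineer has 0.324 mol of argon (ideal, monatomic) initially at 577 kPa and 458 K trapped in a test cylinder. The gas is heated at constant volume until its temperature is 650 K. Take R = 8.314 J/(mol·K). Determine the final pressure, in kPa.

819 kPa

V₁ = nRT₁/P₁ = 0.324×8.314×458/577 = 2.14 L.
Isochoric: V stays 2.14 L; P/T = const ⇒ T₂ = 650 K, P₂ = 819 kPa.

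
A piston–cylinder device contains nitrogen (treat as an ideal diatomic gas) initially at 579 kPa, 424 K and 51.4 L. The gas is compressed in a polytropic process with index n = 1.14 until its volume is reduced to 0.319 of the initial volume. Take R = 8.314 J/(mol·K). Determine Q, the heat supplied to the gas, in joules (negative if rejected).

n = P₁V₁/(RT₁) = 579×51.4/(8.314×424) = 8.44 mol.
Polytropic n=1.14: T₂ = T₁(V₁/V₂)^(n−1) = 424×(3.13)^0.14 = 498 K; P₂ = P₁(V₁/V₂)^n = 2130 kPa.
W = (P₁V₁−P₂V₂)/(n−1) = (579×51.4−2130×16.4)/0.14 = -36900 J.
ΔU = nCvΔT = 8.44×20.8×(498−424) = 12900 J.
Q = ΔU + W = -24000 J.

-24000 J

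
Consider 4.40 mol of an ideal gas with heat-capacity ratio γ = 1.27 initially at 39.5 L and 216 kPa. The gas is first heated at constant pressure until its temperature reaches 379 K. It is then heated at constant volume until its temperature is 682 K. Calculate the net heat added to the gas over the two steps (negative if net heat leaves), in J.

66100 J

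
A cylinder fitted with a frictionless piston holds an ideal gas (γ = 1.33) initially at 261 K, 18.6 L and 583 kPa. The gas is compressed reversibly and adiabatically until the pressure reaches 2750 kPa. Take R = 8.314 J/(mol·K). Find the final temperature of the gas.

384 K

Adiabatic: T₂/T₁ = (P₂/P₁)^((γ−1)/γ) ⇒ T₂ = 261×(4.72)^0.248 = 384 K; V₂ = 5.79 L.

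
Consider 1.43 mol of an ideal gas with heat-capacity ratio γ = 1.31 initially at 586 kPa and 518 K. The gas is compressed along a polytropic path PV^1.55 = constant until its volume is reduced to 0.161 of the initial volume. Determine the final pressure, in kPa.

V₁ = nRT₁/P₁ = 1.43×8.314×518/586 = 10.5 L.
Polytropic n=1.55: T₂ = T₁(V₁/V₂)^(n−1) = 518×(6.21)^0.55 = 1410 K; P₂ = P₁(V₁/V₂)^n = 9940 kPa.

9940 kPa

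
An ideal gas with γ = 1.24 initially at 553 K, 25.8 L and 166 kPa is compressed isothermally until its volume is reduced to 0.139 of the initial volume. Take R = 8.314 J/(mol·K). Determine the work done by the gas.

-8450 J

n = P₁V₁/(RT₁) = 166×25.8/(8.314×553) = 0.932 mol.
Isothermal: T stays 553 K; PV = const ⇒ V₂ = 3.59 L, P₂ = 1190 kPa.
W = nRT ln(V₂/V₁) = 0.932×8.314×553×ln(0.139) = -8450 J.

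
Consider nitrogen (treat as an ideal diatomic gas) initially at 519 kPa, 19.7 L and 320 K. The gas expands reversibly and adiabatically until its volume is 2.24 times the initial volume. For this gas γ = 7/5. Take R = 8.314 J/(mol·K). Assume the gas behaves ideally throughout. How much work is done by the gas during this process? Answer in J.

7050 J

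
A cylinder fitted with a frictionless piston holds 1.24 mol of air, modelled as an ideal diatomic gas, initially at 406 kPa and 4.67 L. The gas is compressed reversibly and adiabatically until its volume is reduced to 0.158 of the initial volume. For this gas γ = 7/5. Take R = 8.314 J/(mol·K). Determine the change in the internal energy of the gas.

T₁ = P₁V₁/(nR) = 406×4.67/(1.24×8.314) = 184 K.
Adiabatic: TV^(γ−1) = const ⇒ T₂ = 184×(6.33)^0.400 = 385 K; PV^γ = const ⇒ P₂ = 5380 kPa.
For an ideal gas ΔU = nCvΔT with Cv = (5/2)R = 20.8 J/(mol·K).
ΔU = 1.24×20.8×(385−184) = 5180 J.

5180 J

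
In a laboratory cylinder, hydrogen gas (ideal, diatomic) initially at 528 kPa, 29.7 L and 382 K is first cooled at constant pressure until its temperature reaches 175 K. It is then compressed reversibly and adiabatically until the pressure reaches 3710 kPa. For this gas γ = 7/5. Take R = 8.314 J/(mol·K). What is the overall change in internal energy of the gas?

-7850 J

n = P₁V₁/(RT₁) = 528×29.7/(8.314×382) = 4.94 mol.
Step 1 — Isobaric: P stays 528 kPa; V/T = const ⇒ T₂ = 175 K, V₂ = 13.6 L.
W = PΔV = 528×(13.6−29.7) kPa·L = -8500 J.
ΔU = nCvΔT = 4.94×20.8×(175−382) = -21200 J.
Q = ΔU + W = nCpΔT = -29700 J.
State after step 1: P = 528 kPa, V = 13.6 L, T = 175 K.
Step 2 — Adiabatic: T₂/T₁ = (P₂/P₁)^((γ−1)/γ) ⇒ T₂ = 175×(7.03)^0.286 = 305 K; V₂ = 3.38 L.
ΔU = nCvΔT = 4.94×20.8×(305−175) = 13400 J.
Q = 0 for an adiabatic process, so W = −ΔU = -13400 J.
Net over both steps: W = -21900 J, Q = -29700 J, ΔU = -7850 J.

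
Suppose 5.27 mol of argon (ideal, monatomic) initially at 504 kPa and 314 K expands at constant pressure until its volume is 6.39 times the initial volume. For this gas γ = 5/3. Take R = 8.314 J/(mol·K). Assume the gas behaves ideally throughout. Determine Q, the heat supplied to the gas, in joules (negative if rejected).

185000 J

V₁ = nRT₁/P₁ = 5.27×8.314×314/504 = 27.3 L.
Isobaric: P stays 504 kPa; V/T = const ⇒ T₂ = 2010 K, V₂ = 174 L.
W = PΔV = 504×(174−27.3) kPa·L = 74200 J.
ΔU = nCvΔT = 5.27×12.5×(2010−314) = 111000 J.
Q = ΔU + W = nCpΔT = 185000 J.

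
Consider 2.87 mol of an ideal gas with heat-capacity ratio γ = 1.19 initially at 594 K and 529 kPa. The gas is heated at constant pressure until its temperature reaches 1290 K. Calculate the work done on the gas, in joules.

V₁ = nRT₁/P₁ = 2.87×8.314×594/529 = 26.8 L.
Isobaric: P stays 529 kPa; V/T = const ⇒ T₂ = 1290 K, V₂ = 58.2 L.
W = PΔV = 529×(58.2−26.8) kPa·L = 16600 J.
Work done on the gas = −W_by = -16600 J.

-16600 J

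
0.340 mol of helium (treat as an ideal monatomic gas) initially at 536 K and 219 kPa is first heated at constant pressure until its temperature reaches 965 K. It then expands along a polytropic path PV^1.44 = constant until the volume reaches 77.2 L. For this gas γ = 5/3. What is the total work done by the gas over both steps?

4630 J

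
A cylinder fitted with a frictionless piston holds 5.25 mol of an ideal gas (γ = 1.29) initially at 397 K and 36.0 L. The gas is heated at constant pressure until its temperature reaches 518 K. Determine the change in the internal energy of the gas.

18200 J

P₁ = nRT₁/V₁ = 5.25×8.314×397/36.0 = 481 kPa.
Isobaric: P stays 481 kPa; V/T = const ⇒ T₂ = 518 K, V₂ = 47.0 L.
For an ideal gas ΔU = nCvΔT with Cv = R/(γ−1) = 28.7 J/(mol·K).
ΔU = 5.25×28.7×(518−397) = 18200 J.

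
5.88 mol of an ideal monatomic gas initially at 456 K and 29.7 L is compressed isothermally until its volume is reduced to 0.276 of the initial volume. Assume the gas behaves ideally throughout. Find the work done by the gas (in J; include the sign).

P₁ = nRT₁/V₁ = 5.88×8.314×456/29.7 = 751 kPa.
Isothermal: T stays 456 K; PV = const ⇒ V₂ = 8.20 L, P₂ = 2720 kPa.
W = nRT ln(V₂/V₁) = 5.88×8.314×456×ln(0.276) = -28700 J.

-28700 J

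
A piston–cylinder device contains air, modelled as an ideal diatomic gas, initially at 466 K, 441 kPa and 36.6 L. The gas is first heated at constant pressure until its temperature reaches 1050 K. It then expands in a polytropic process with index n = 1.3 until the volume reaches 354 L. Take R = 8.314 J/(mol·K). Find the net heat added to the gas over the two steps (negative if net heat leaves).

81500 J

n = P₁V₁/(RT₁) = 441×36.6/(8.314×466) = 4.17 mol.
Step 1 — Isobaric: P stays 441 kPa; V/T = const ⇒ T₂ = 1050 K, V₂ = 82.5 L.
W = PΔV = 441×(82.5−36.6) kPa·L = 20200 J.
ΔU = nCvΔT = 4.17×20.8×(1050−466) = 50600 J.
Q = ΔU + W = nCpΔT = 70800 J.
State after step 1: P = 441 kPa, V = 82.5 L, T = 1050 K.
Step 2 — Polytropic n=1.3: T₂ = T₁(V₁/V₂)^(n−1) = 1050×(0.233)^0.30 = 678 K; P₂ = P₁(V₁/V₂)^n = 66.4 kPa.
W = (P₁V₁−P₂V₂)/(n−1) = (441×82.5−66.4×354)/0.30 = 42900 J.
ΔU = nCvΔT = 4.17×20.8×(678−1050) = -32200 J.
Q = ΔU + W = 10700 J.
Net over both steps: W = 63200 J, Q = 81500 J, ΔU = 18400 J.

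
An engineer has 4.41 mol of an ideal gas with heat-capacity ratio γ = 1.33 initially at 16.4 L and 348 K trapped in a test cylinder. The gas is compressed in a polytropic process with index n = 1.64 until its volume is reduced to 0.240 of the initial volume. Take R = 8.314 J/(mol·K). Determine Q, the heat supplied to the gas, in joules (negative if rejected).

28000 J

P₁ = nRT₁/V₁ = 4.41×8.314×348/16.4 = 778 kPa.
Polytropic n=1.64: T₂ = T₁(V₁/V₂)^(n−1) = 348×(4.17)^0.64 = 867 K; P₂ = P₁(V₁/V₂)^n = 8080 kPa.
W = (P₁V₁−P₂V₂)/(n−1) = (778×16.4−8080×3.94)/0.64 = -29800 J.
ΔU = nCvΔT = 4.41×25.2×(867−348) = 57700 J.
Q = ΔU + W = 28000 J.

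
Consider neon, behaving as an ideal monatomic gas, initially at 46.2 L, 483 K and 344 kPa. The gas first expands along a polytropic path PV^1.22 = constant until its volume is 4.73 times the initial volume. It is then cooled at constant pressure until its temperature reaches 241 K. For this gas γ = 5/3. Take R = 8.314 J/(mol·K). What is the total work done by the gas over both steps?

n = P₁V₁/(RT₁) = 344×46.2/(8.314×483) = 3.96 mol.
Step 1 — Polytropic n=1.22: T₂ = T₁(V₁/V₂)^(n−1) = 483×(0.211)^0.22 = 343 K; P₂ = P₁(V₁/V₂)^n = 51.7 kPa.
W = (P₁V₁−P₂V₂)/(n−1) = (344×46.2−51.7×219)/0.22 = 20900 J.
ΔU = nCvΔT = 3.96×12.5×(343−483) = -6900 J.
Q = ΔU + W = 14000 J.
State after step 1: P = 51.7 kPa, V = 219 L, T = 343 K.
Step 2 — Isobaric: P stays 51.7 kPa; V/T = const ⇒ T₂ = 241 K, V₂ = 153 L.
W = PΔV = 51.7×(153−219) kPa·L = -3360 J.
ΔU = nCvΔT = 3.96×12.5×(241−343) = -5040 J.
Q = ΔU + W = nCpΔT = -8400 J.
Net over both steps: W = 17600 J, Q = 5610 J, ΔU = -11900 J.

17600 J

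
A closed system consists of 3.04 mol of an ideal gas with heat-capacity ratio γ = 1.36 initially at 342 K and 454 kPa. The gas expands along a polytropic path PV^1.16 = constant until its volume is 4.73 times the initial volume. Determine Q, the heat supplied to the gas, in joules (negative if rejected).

V₁ = nRT₁/P₁ = 3.04×8.314×342/454 = 19.0 L.
Polytropic n=1.16: T₂ = T₁(V₁/V₂)^(n−1) = 342×(0.211)^0.16 = 267 K; P₂ = P₁(V₁/V₂)^n = 74.9 kPa.
W = (P₁V₁−P₂V₂)/(n−1) = (454×19.0−74.9×90.1)/0.16 = 11900 J.
ΔU = nCvΔT = 3.04×23.1×(267−342) = -5290 J.
Q = ΔU + W = 6610 J.

6610 J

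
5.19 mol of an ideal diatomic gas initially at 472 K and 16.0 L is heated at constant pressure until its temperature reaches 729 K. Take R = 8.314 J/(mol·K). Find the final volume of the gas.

24.7 L

P₁ = nRT₁/V₁ = 5.19×8.314×472/16.0 = 1270 kPa.
Isobaric: P stays 1270 kPa; V/T = const ⇒ T₂ = 729 K, V₂ = 24.7 L.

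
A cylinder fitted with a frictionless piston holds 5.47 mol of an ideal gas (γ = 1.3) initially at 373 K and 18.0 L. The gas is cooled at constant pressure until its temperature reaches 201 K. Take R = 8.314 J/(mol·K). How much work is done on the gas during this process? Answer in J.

7820 J

P₁ = nRT₁/V₁ = 5.47×8.314×373/18.0 = 942 kPa.
Isobaric: P stays 942 kPa; V/T = const ⇒ T₂ = 201 K, V₂ = 9.70 L.
W = PΔV = 942×(9.70−18.0) kPa·L = -7820 J.
Work done on the gas = −W_by = 7820 J.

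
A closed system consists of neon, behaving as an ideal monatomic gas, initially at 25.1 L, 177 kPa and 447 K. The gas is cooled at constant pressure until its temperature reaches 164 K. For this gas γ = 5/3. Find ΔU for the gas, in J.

-4220 J

n = P₁V₁/(RT₁) = 177×25.1/(8.314×447) = 1.20 mol.
Isobaric: P stays 177 kPa; V/T = const ⇒ T₂ = 164 K, V₂ = 9.21 L.
For an ideal gas ΔU = nCvΔT with Cv = (3/2)R = 12.5 J/(mol·K).
ΔU = 1.20×12.5×(164−447) = -4220 J.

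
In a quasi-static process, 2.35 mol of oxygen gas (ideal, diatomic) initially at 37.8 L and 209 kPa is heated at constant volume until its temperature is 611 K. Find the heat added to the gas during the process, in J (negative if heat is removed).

10100 J

T₁ = P₁V₁/(nR) = 209×37.8/(2.35×8.314) = 404 K.
Isochoric: V stays 37.8 L; P/T = const ⇒ T₂ = 611 K, P₂ = 316 kPa.
W = 0 (no volume change).
ΔU = nCvΔT = 2.35×20.8×(611−404) = 10100 J.
Q = ΔU = 10100 J.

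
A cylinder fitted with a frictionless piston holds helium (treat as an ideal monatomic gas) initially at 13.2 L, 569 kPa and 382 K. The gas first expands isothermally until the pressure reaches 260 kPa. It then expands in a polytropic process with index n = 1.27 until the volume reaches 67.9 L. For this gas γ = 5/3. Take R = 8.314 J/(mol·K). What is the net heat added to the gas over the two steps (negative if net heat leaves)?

9290 J

n = P₁V₁/(RT₁) = 569×13.2/(8.314×382) = 2.36 mol.
Step 1 — Isothermal: T stays 382 K; PV = const ⇒ V₂ = 28.9 L, P₂ = 260 kPa.
ΔU = 0 (ideal gas, T constant).
W = nRT ln(V₂/V₁) = 2.36×8.314×382×ln(2.19) = 5880 J.
Q = ΔU + W = 5880 J.
State after step 1: P = 260 kPa, V = 28.9 L, T = 382 K.
Step 2 — Polytropic n=1.27: T₂ = T₁(V₁/V₂)^(n−1) = 382×(0.425)^0.27 = 303 K; P₂ = P₁(V₁/V₂)^n = 87.8 kPa.
W = (P₁V₁−P₂V₂)/(n−1) = (260×28.9−87.8×67.9)/0.27 = 5730 J.
ΔU = nCvΔT = 2.36×12.5×(303−382) = -2320 J.
Q = ΔU + W = 3410 J.
Net over both steps: W = 11600 J, Q = 9290 J, ΔU = -2320 J.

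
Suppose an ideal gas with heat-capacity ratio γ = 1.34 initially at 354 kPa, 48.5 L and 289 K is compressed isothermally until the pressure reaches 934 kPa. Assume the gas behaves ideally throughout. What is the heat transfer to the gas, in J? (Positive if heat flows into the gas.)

n = P₁V₁/(RT₁) = 354×48.5/(8.314×289) = 7.15 mol.
Isothermal: T stays 289 K; PV = const ⇒ V₂ = 18.4 L, P₂ = 934 kPa.
ΔU = 0 (ideal gas, T constant).
W = nRT ln(V₂/V₁) = 7.15×8.314×289×ln(0.379) = -16700 J.
Q = ΔU + W = -16700 J.

-16700 J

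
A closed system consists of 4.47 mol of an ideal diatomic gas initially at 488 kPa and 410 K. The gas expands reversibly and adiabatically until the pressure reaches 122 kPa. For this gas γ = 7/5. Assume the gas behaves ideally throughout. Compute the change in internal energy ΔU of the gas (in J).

V₁ = nRT₁/P₁ = 4.47×8.314×410/488 = 31.2 L.
Adiabatic: T₂/T₁ = (P₂/P₁)^((γ−1)/γ) ⇒ T₂ = 410×(0.250)^0.286 = 276 K; V₂ = 84.0 L.
For an ideal gas ΔU = nCvΔT with Cv = (5/2)R = 20.8 J/(mol·K).
ΔU = 4.47×20.8×(276−410) = -12500 J.

-12500 J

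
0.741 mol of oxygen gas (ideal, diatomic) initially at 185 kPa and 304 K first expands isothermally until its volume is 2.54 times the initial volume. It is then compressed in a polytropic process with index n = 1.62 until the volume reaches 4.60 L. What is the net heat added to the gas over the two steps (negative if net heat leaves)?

V₁ = nRT₁/P₁ = 0.741×8.314×304/185 = 10.1 L.
Step 1 — Isothermal: T stays 304 K; PV = const ⇒ V₂ = 25.7 L, P₂ = 72.8 kPa.
ΔU = 0 (ideal gas, T constant).
W = nRT ln(V₂/V₁) = 0.741×8.314×304×ln(2.54) = 1750 J.
Q = ΔU + W = 1750 J.
State after step 1: P = 72.8 kPa, V = 25.7 L, T = 304 K.
Step 2 — Polytropic n=1.62: T₂ = T₁(V₁/V₂)^(n−1) = 304×(5.59)^0.62 = 884 K; P₂ = P₁(V₁/V₂)^n = 1180 kPa.
W = (P₁V₁−P₂V₂)/(n−1) = (72.8×25.7−1180×4.60)/0.62 = -5760 J.
ΔU = nCvΔT = 0.741×20.8×(884−304) = 8930 J.
Q = ΔU + W = 3170 J.
Net over both steps: W = -4010 J, Q = 4910 J, ΔU = 8930 J.

4910 J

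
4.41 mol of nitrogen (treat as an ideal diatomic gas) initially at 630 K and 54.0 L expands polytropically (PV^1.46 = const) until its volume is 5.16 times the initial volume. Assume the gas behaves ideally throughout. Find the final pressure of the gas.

39.0 kPa

P₁ = nRT₁/V₁ = 4.41×8.314×630/54.0 = 428 kPa.
Polytropic n=1.46: T₂ = T₁(V₁/V₂)^(n−1) = 630×(0.194)^0.46 = 296 K; P₂ = P₁(V₁/V₂)^n = 39.0 kPa.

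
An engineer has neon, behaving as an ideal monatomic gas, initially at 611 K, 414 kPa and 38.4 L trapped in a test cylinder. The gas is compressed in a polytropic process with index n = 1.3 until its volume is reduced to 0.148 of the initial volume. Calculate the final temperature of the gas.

Polytropic n=1.3: T₂ = T₁(V₁/V₂)^(n−1) = 611×(6.76)^0.30 = 1080 K; P₂ = P₁(V₁/V₂)^n = 4960 kPa.

1080 K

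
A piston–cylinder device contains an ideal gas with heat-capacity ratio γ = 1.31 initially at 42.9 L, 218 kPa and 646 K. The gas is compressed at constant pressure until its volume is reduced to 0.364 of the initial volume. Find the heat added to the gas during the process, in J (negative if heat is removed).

-25100 J

n = P₁V₁/(RT₁) = 218×42.9/(8.314×646) = 1.74 mol.
Isobaric: P stays 218 kPa; V/T = const ⇒ T₂ = 235 K, V₂ = 15.6 L.
W = PΔV = 218×(15.6−42.9) kPa·L = -5950 J.
ΔU = nCvΔT = 1.74×26.8×(235−646) = -19200 J.
Q = ΔU + W = nCpΔT = -25100 J.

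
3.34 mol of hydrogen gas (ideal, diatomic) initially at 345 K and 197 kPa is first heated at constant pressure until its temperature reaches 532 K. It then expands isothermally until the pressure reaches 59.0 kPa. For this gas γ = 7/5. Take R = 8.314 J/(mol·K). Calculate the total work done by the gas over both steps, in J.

V₁ = nRT₁/P₁ = 3.34×8.314×345/197 = 48.6 L.
Step 1 — Isobaric: P stays 197 kPa; V/T = const ⇒ T₂ = 532 K, V₂ = 75.0 L.
W = PΔV = 197×(75.0−48.6) kPa·L = 5190 J.
ΔU = nCvΔT = 3.34×20.8×(532−345) = 13000 J.
Q = ΔU + W = nCpΔT = 18200 J.
State after step 1: P = 197 kPa, V = 75.0 L, T = 532 K.
Step 2 — Isothermal: T stays 532 K; PV = const ⇒ V₂ = 250 L, P₂ = 59.0 kPa.
ΔU = 0 (ideal gas, T constant).
W = nRT ln(V₂/V₁) = 3.34×8.314×532×ln(3.34) = 17800 J.
Q = ΔU + W = 17800 J.
Net over both steps: W = 23000 J, Q = 36000 J, ΔU = 13000 J.

23000 J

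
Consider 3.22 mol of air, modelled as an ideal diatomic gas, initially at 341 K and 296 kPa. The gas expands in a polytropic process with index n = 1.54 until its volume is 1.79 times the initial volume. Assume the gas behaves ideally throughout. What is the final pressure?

V₁ = nRT₁/P₁ = 3.22×8.314×341/296 = 30.8 L.
Polytropic n=1.54: T₂ = T₁(V₁/V₂)^(n−1) = 341×(0.559)^0.54 = 249 K; P₂ = P₁(V₁/V₂)^n = 121 kPa.

121 kPa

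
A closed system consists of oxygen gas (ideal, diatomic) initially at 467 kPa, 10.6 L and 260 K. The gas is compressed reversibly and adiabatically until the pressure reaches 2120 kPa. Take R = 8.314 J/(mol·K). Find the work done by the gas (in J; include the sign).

-6690 J

n = P₁V₁/(RT₁) = 467×10.6/(8.314×260) = 2.29 mol.
Adiabatic: T₂/T₁ = (P₂/P₁)^((γ−1)/γ) ⇒ T₂ = 260×(4.54)^0.286 = 401 K; V₂ = 3.60 L.
ΔU = nCvΔT = 2.29×20.8×(401−260) = 6690 J.
Q = 0 for an adiabatic process, so W = −ΔU = -6690 J.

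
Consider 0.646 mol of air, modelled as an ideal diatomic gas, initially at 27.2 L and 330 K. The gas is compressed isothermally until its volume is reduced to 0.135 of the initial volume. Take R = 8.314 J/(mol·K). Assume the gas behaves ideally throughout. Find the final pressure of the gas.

483 kPa

P₁ = nRT₁/V₁ = 0.646×8.314×330/27.2 = 65.2 kPa.
Isothermal: T stays 330 K; PV = const ⇒ V₂ = 3.67 L, P₂ = 483 kPa.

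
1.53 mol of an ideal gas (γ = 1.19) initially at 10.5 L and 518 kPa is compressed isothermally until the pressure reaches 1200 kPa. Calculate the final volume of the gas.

T₁ = P₁V₁/(nR) = 518×10.5/(1.53×8.314) = 428 K.
Isothermal: T stays 428 K; PV = const ⇒ V₂ = 4.53 L, P₂ = 1200 kPa.

4.53 L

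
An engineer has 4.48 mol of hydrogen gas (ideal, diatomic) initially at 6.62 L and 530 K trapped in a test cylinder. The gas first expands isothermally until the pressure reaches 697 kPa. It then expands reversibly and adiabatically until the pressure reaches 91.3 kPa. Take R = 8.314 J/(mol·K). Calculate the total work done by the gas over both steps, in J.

50400 J

P₁ = nRT₁/V₁ = 4.48×8.314×530/6.62 = 2980 kPa.
Step 1 — Isothermal: T stays 530 K; PV = const ⇒ V₂ = 28.3 L, P₂ = 697 kPa.
ΔU = 0 (ideal gas, T constant).
W = nRT ln(V₂/V₁) = 4.48×8.314×530×ln(4.28) = 28700 J.
Q = ΔU + W = 28700 J.
State after step 1: P = 697 kPa, V = 28.3 L, T = 530 K.
Step 2 — Adiabatic: T₂/T₁ = (P₂/P₁)^((γ−1)/γ) ⇒ T₂ = 530×(0.131)^0.286 = 297 K; V₂ = 121 L.
ΔU = nCvΔT = 4.48×20.8×(297−530) = -21700 J.
Q = 0 for an adiabatic process, so W = −ΔU = 21700 J.
Net over both steps: W = 50400 J, Q = 28700 J, ΔU = -21700 J.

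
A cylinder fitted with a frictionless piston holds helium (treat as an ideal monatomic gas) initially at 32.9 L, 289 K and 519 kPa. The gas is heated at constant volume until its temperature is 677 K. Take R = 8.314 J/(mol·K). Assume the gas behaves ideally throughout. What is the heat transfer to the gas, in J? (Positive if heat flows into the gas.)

34400 J

n = P₁V₁/(RT₁) = 519×32.9/(8.314×289) = 7.11 mol.
Isochoric: V stays 32.9 L; P/T = const ⇒ T₂ = 677 K, P₂ = 1220 kPa.
W = 0 (no volume change).
ΔU = nCvΔT = 7.11×12.5×(677−289) = 34400 J.
Q = ΔU = 34400 J.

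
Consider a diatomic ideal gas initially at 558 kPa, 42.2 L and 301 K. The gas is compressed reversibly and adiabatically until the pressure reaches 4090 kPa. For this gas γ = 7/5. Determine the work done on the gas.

45100 J

n = P₁V₁/(RT₁) = 558×42.2/(8.314×301) = 9.41 mol.
Adiabatic: T₂/T₁ = (P₂/P₁)^((γ−1)/γ) ⇒ T₂ = 301×(7.33)^0.286 = 532 K; V₂ = 10.2 L.
ΔU = nCvΔT = 9.41×20.8×(532−301) = 45100 J.
Q = 0 for an adiabatic process, so W = −ΔU = -45100 J.
Work done on the gas = −W_by = 45100 J.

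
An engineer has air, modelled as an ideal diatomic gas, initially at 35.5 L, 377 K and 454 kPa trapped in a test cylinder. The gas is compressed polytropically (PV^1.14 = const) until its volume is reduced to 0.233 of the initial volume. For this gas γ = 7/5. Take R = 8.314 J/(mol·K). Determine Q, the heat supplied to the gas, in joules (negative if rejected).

n = P₁V₁/(RT₁) = 454×35.5/(8.314×377) = 5.14 mol.
Polytropic n=1.14: T₂ = T₁(V₁/V₂)^(n−1) = 377×(4.29)^0.14 = 462 K; P₂ = P₁(V₁/V₂)^n = 2390 kPa.
W = (P₁V₁−P₂V₂)/(n−1) = (454×35.5−2390×8.27)/0.14 = -26000 J.
ΔU = nCvΔT = 5.14×20.8×(462−377) = 9120 J.
Q = ΔU + W = -16900 J.

-16900 J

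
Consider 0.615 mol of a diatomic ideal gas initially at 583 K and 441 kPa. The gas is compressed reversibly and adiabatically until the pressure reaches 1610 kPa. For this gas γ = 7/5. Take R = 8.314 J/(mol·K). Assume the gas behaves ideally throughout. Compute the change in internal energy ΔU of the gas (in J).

3340 J

V₁ = nRT₁/P₁ = 0.615×8.314×583/441 = 6.76 L.
Adiabatic: T₂/T₁ = (P₂/P₁)^((γ−1)/γ) ⇒ T₂ = 583×(3.65)^0.286 = 844 K; V₂ = 2.68 L.
For an ideal gas ΔU = nCvΔT with Cv = (5/2)R = 20.8 J/(mol·K).
ΔU = 0.615×20.8×(844−583) = 3340 J.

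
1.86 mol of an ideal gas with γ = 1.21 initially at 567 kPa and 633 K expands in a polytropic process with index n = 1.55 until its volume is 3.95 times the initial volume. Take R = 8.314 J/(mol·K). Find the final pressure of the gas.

V₁ = nRT₁/P₁ = 1.86×8.314×633/567 = 17.3 L.
Polytropic n=1.55: T₂ = T₁(V₁/V₂)^(n−1) = 633×(0.253)^0.55 = 297 K; P₂ = P₁(V₁/V₂)^n = 67.4 kPa.

67.4 kPa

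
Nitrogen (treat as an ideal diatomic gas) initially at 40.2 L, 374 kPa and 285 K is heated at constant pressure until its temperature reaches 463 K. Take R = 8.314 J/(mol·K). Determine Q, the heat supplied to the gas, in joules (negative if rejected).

n = P₁V₁/(RT₁) = 374×40.2/(8.314×285) = 6.35 mol.
Isobaric: P stays 374 kPa; V/T = const ⇒ T₂ = 463 K, V₂ = 65.3 L.
W = PΔV = 374×(65.3−40.2) kPa·L = 9390 J.
ΔU = nCvΔT = 6.35×20.8×(463−285) = 23500 J.
Q = ΔU + W = nCpΔT = 32900 J.

32900 J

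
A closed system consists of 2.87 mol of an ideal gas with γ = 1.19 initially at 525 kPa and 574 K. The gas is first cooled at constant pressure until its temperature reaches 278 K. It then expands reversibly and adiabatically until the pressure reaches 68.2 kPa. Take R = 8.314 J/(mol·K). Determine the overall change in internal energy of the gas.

-46900 J

V₁ = nRT₁/P₁ = 2.87×8.314×574/525 = 26.1 L.
Step 1 — Isobaric: P stays 525 kPa; V/T = const ⇒ T₂ = 278 K, V₂ = 12.6 L.
W = PΔV = 525×(12.6−26.1) kPa·L = -7060 J.
ΔU = nCvΔT = 2.87×43.8×(278−574) = -37200 J.
Q = ΔU + W = nCpΔT = -44200 J.
State after step 1: P = 525 kPa, V = 12.6 L, T = 278 K.
Step 2 — Adiabatic: T₂/T₁ = (P₂/P₁)^((γ−1)/γ) ⇒ T₂ = 278×(0.130)^0.160 = 201 K; V₂ = 70.2 L.
ΔU = nCvΔT = 2.87×43.8×(201−278) = -9710 J.
Q = 0 for an adiabatic process, so W = −ΔU = 9710 J.
Net over both steps: W = 2650 J, Q = -44200 J, ΔU = -46900 J.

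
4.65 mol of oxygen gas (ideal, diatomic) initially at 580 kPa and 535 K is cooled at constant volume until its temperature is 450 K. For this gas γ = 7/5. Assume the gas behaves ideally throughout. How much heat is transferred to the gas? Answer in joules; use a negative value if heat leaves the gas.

V₁ = nRT₁/P₁ = 4.65×8.314×535/580 = 35.7 L.
Isochoric: V stays 35.7 L; P/T = const ⇒ T₂ = 450 K, P₂ = 488 kPa.
W = 0 (no volume change).
ΔU = nCvΔT = 4.65×20.8×(450−535) = -8220 J.
Q = ΔU = -8220 J.

-8220 J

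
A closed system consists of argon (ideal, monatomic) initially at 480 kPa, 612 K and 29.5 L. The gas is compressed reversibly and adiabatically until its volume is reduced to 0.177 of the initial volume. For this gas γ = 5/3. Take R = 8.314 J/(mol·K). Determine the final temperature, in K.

1940 K

Adiabatic: TV^(γ−1) = const ⇒ T₂ = 612×(5.65)^0.667 = 1940 K; PV^γ = const ⇒ P₂ = 8600 kPa.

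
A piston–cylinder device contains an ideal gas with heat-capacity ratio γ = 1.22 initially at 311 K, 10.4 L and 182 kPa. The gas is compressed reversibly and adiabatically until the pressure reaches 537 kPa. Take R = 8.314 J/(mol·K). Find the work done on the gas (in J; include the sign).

1850 J

n = P₁V₁/(RT₁) = 182×10.4/(8.314×311) = 0.732 mol.
Adiabatic: T₂/T₁ = (P₂/P₁)^((γ−1)/γ) ⇒ T₂ = 311×(2.95)^0.180 = 378 K; V₂ = 4.28 L.
ΔU = nCvΔT = 0.732×37.8×(378−311) = 1850 J.
Q = 0 for an adiabatic process, so W = −ΔU = -1850 J.
Work done on the gas = −W_by = 1850 J.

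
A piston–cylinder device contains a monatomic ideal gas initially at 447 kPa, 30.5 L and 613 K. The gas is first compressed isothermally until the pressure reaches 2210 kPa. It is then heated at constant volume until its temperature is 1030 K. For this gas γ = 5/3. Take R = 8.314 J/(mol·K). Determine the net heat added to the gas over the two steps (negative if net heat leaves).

-7880 J

n = P₁V₁/(RT₁) = 447×30.5/(8.314×613) = 2.68 mol.
Step 1 — Isothermal: T stays 613 K; PV = const ⇒ V₂ = 6.17 L, P₂ = 2210 kPa.
ΔU = 0 (ideal gas, T constant).
W = nRT ln(V₂/V₁) = 2.68×8.314×613×ln(0.202) = -21800 J.
Q = ΔU + W = -21800 J.
State after step 1: P = 2210 kPa, V = 6.17 L, T = 613 K.
Step 2 — Isochoric: V stays 6.17 L; P/T = const ⇒ T₂ = 1030 K, P₂ = 3710 kPa.
W = 0 (no volume change).
ΔU = nCvΔT = 2.68×12.5×(1030−613) = 13900 J.
Q = ΔU = 13900 J.
Net over both steps: W = -21800 J, Q = -7880 J, ΔU = 13900 J.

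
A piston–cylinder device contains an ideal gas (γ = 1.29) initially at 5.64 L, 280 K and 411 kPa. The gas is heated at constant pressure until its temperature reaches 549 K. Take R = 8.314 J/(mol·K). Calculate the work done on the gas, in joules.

-2230 J

n = P₁V₁/(RT₁) = 411×5.64/(8.314×280) = 0.996 mol.
Isobaric: P stays 411 kPa; V/T = const ⇒ T₂ = 549 K, V₂ = 11.1 L.
W = PΔV = 411×(11.1−5.64) kPa·L = 2230 J.
Work done on the gas = −W_by = -2230 J.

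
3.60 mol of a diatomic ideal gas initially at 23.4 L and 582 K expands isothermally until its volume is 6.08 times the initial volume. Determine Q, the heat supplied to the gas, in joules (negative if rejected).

31400 J

P₁ = nRT₁/V₁ = 3.60×8.314×582/23.4 = 744 kPa.
Isothermal: T stays 582 K; PV = const ⇒ V₂ = 142 L, P₂ = 122 kPa.
ΔU = 0 (ideal gas, T constant).
W = nRT ln(V₂/V₁) = 3.60×8.314×582×ln(6.08) = 31400 J.
Q = ΔU + W = 31400 J.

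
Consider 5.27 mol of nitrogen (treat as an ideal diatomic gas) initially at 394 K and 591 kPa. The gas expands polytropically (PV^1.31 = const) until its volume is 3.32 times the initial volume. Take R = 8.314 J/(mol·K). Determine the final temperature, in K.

V₁ = nRT₁/P₁ = 5.27×8.314×394/591 = 29.2 L.
Polytropic n=1.31: T₂ = T₁(V₁/V₂)^(n−1) = 394×(0.301)^0.31 = 272 K; P₂ = P₁(V₁/V₂)^n = 123 kPa.

272 K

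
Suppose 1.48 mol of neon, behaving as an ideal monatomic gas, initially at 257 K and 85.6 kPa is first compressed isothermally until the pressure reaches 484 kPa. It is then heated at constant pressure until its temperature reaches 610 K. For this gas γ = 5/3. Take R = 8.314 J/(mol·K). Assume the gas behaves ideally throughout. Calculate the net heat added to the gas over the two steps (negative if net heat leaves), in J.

5380 J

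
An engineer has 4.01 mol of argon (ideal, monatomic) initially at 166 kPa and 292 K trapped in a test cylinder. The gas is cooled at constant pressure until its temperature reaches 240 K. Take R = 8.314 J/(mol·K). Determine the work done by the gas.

V₁ = nRT₁/P₁ = 4.01×8.314×292/166 = 58.6 L.
Isobaric: P stays 166 kPa; V/T = const ⇒ T₂ = 240 K, V₂ = 48.2 L.
W = PΔV = 166×(48.2−58.6) kPa·L = -1730 J.

-1730 J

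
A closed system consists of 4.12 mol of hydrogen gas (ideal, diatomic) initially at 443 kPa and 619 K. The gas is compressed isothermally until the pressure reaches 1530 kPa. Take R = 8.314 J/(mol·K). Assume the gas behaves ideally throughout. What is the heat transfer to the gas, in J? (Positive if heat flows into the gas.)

V₁ = nRT₁/P₁ = 4.12×8.314×619/443 = 47.9 L.
Isothermal: T stays 619 K; PV = const ⇒ V₂ = 13.9 L, P₂ = 1530 kPa.
ΔU = 0 (ideal gas, T constant).
W = nRT ln(V₂/V₁) = 4.12×8.314×619×ln(0.290) = -26300 J.
Q = ΔU + W = -26300 J.

-26300 J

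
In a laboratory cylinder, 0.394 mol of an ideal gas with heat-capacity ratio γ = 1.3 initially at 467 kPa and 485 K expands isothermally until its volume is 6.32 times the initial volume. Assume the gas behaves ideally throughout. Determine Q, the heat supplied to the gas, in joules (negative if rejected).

V₁ = nRT₁/P₁ = 0.394×8.314×485/467 = 3.40 L.
Isothermal: T stays 485 K; PV = const ⇒ V₂ = 21.5 L, P₂ = 73.9 kPa.
ΔU = 0 (ideal gas, T constant).
W = nRT ln(V₂/V₁) = 0.394×8.314×485×ln(6.32) = 2930 J.
Q = ΔU + W = 2930 J.

2930 J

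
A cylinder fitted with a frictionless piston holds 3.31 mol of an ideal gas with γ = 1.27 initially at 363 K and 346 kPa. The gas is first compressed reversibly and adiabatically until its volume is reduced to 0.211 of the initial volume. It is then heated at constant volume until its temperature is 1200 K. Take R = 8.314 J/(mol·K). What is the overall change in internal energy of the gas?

V₁ = nRT₁/P₁ = 3.31×8.314×363/346 = 28.9 L.
Step 1 — Adiabatic: TV^(γ−1) = const ⇒ T₂ = 363×(4.74)^0.270 = 553 K; PV^γ = const ⇒ P₂ = 2500 kPa.
ΔU = nCvΔT = 3.31×30.8×(553−363) = 19300 J.
Q = 0 for an adiabatic process, so W = −ΔU = -19300 J.
State after step 1: P = 2500 kPa, V = 6.09 L, T = 553 K.
Step 2 — Isochoric: V stays 6.09 L; P/T = const ⇒ T₂ = 1200 K, P₂ = 5420 kPa.
W = 0 (no volume change).
ΔU = nCvΔT = 3.31×30.8×(1200−553) = 66000 J.
Q = ΔU = 66000 J.
Net over both steps: W = -19300 J, Q = 66000 J, ΔU = 85300 J.

85300 J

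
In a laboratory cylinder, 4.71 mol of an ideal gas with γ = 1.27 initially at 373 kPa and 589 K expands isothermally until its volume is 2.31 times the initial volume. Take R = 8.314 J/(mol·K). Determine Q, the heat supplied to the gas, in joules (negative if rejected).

V₁ = nRT₁/P₁ = 4.71×8.314×589/373 = 61.8 L.
Isothermal: T stays 589 K; PV = const ⇒ V₂ = 143 L, P₂ = 161 kPa.
ΔU = 0 (ideal gas, T constant).
W = nRT ln(V₂/V₁) = 4.71×8.314×589×ln(2.31) = 19300 J.
Q = ΔU + W = 19300 J.

19300 J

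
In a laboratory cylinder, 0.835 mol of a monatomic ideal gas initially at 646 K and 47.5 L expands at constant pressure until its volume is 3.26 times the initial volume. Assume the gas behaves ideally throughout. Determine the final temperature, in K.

P₁ = nRT₁/V₁ = 0.835×8.314×646/47.5 = 94.4 kPa.
Isobaric: P stays 94.4 kPa; V/T = const ⇒ T₂ = 2110 K, V₂ = 155 L.

2110 K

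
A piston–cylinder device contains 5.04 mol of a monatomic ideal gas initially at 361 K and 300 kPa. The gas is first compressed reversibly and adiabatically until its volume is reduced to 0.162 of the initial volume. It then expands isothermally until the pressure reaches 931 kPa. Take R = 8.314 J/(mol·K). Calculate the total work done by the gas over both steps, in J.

V₁ = nRT₁/P₁ = 5.04×8.314×361/300 = 50.4 L.
Step 1 — Adiabatic: TV^(γ−1) = const ⇒ T₂ = 361×(6.17)^0.667 = 1210 K; PV^γ = const ⇒ P₂ = 6230 kPa.
ΔU = nCvΔT = 5.04×12.5×(1210−361) = 53700 J.
Q = 0 for an adiabatic process, so W = −ΔU = -53700 J.
State after step 1: P = 6230 kPa, V = 8.17 L, T = 1210 K.
Step 2 — Isothermal: T stays 1210 K; PV = const ⇒ V₂ = 54.7 L, P₂ = 931 kPa.
ΔU = 0 (ideal gas, T constant).
W = nRT ln(V₂/V₁) = 5.04×8.314×1210×ln(6.69) = 96800 J.
Q = ΔU + W = 96800 J.
Net over both steps: W = 43100 J, Q = 96800 J, ΔU = 53700 J.

43100 J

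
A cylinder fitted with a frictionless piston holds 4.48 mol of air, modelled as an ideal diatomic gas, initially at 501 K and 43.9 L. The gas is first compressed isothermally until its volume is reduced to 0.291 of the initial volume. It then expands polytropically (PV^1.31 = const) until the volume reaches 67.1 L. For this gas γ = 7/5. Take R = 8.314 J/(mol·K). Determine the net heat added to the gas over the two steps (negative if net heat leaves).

-17600 J

P₁ = nRT₁/V₁ = 4.48×8.314×501/43.9 = 425 kPa.
Step 1 — Isothermal: T stays 501 K; PV = const ⇒ V₂ = 12.8 L, P₂ = 1460 kPa.
ΔU = 0 (ideal gas, T constant).
W = nRT ln(V₂/V₁) = 4.48×8.314×501×ln(0.291) = -23000 J.
Q = ΔU + W = -23000 J.
State after step 1: P = 1460 kPa, V = 12.8 L, T = 501 K.
Step 2 — Polytropic n=1.31: T₂ = T₁(V₁/V₂)^(n−1) = 501×(0.190)^0.31 = 300 K; P₂ = P₁(V₁/V₂)^n = 166 kPa.
W = (P₁V₁−P₂V₂)/(n−1) = (1460×12.8−166×67.1)/0.31 = 24200 J.
ΔU = nCvΔT = 4.48×20.8×(300−501) = -18800 J.
Q = ΔU + W = 5440 J.
Net over both steps: W = 1160 J, Q = -17600 J, ΔU = -18800 J.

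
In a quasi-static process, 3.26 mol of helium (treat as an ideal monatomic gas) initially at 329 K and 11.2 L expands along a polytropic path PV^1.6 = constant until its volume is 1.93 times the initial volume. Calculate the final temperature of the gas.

222 K

P₁ = nRT₁/V₁ = 3.26×8.314×329/11.2 = 796 kPa.
Polytropic n=1.6: T₂ = T₁(V₁/V₂)^(n−1) = 329×(0.518)^0.60 = 222 K; P₂ = P₁(V₁/V₂)^n = 278 kPa.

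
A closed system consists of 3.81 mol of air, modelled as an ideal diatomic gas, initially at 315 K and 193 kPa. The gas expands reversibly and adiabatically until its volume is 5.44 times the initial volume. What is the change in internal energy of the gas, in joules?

V₁ = nRT₁/P₁ = 3.81×8.314×315/193 = 51.7 L.
Adiabatic: TV^(γ−1) = const ⇒ T₂ = 315×(0.184)^0.400 = 160 K; PV^γ = const ⇒ P₂ = 18.0 kPa.
For an ideal gas ΔU = nCvΔT with Cv = (5/2)R = 20.8 J/(mol·K).
ΔU = 3.81×20.8×(160−315) = -12300 J.

-12300 J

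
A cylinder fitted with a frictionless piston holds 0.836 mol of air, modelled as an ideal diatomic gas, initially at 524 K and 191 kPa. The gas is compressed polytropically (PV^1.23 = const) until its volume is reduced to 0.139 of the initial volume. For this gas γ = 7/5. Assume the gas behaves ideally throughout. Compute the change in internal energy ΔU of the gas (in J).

5230 J

V₁ = nRT₁/P₁ = 0.836×8.314×524/191 = 19.1 L.
Polytropic n=1.23: T₂ = T₁(V₁/V₂)^(n−1) = 524×(7.19)^0.23 = 825 K; P₂ = P₁(V₁/V₂)^n = 2160 kPa.
For an ideal gas ΔU = nCvΔT with Cv = (5/2)R = 20.8 J/(mol·K).
ΔU = 0.836×20.8×(825−524) = 5230 J.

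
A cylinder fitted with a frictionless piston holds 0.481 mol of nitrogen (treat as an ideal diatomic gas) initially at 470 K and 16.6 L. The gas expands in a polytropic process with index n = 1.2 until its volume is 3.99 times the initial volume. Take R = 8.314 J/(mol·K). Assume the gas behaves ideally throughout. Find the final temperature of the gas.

356 K

P₁ = nRT₁/V₁ = 0.481×8.314×470/16.6 = 113 kPa.
Polytropic n=1.2: T₂ = T₁(V₁/V₂)^(n−1) = 470×(0.251)^0.20 = 356 K; P₂ = P₁(V₁/V₂)^n = 21.5 kPa.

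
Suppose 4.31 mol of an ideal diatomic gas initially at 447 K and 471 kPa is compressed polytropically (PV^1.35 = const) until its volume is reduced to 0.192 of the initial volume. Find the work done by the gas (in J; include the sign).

-35800 J

V₁ = nRT₁/P₁ = 4.31×8.314×447/471 = 34.0 L.
Polytropic n=1.35: T₂ = T₁(V₁/V₂)^(n−1) = 447×(5.21)^0.35 = 796 K; P₂ = P₁(V₁/V₂)^n = 4370 kPa.
W = (P₁V₁−P₂V₂)/(n−1) = (471×34.0−4370×6.53)/0.35 = -35800 J.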